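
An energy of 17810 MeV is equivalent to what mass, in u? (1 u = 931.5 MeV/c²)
m = E/c² = 19.12 u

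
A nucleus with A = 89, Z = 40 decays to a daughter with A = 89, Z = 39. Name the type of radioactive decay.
ΔA = 0, ΔZ = -1 ⇒ beta-plus decay (β⁺) or electron capture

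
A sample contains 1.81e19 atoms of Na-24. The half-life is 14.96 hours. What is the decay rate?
A = λN = 8.386e17 decays/hour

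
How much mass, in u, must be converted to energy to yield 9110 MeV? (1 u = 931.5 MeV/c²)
m = E/c² = 9.78 u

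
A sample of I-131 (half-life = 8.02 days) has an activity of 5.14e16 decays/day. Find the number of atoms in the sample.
N = A/λ = 5.947e17 atoms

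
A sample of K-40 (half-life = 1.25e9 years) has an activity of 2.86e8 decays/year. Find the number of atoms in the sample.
N = A/λ = 5.158e17 atoms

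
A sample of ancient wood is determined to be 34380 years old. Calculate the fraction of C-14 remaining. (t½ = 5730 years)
N/N₀ = (1/2)^(t/t½) = 0.01562 = 1.56%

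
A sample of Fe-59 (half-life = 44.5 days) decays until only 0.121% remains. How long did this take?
t = t½ × log₂(N₀/N) = 431.2 days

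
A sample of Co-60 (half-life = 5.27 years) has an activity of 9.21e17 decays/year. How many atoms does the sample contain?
N = A/λ = 7.002e18 atoms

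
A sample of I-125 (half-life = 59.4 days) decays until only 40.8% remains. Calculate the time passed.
t = t½ × log₂(N₀/N) = 76.83 days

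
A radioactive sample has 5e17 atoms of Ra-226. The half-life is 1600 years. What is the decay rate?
A = λN = 2.166e14 decays/year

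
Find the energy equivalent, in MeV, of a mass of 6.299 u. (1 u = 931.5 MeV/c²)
E = mc² = 5868 MeV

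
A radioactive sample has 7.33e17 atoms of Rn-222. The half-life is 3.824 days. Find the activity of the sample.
A = λN = 1.329e17 decays/day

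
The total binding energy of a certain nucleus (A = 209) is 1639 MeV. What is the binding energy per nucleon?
B.E./A = 1639/209 = 7.842 MeV/nucleon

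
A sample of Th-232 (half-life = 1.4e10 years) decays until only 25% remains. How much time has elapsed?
t = t½ × log₂(N₀/N) = 2.8e10 years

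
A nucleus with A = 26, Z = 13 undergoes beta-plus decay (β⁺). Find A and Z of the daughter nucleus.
Daughter: A = 26, Z = 12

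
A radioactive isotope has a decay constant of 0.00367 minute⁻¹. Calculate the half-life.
t½ = ln(2)/λ = 188.9 minutes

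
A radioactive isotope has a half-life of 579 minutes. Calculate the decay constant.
λ = ln(2)/t½ = 0.001197 minute⁻¹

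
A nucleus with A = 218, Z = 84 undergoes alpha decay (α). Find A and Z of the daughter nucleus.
Daughter: A = 214, Z = 82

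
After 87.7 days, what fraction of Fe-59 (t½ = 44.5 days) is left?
N/N₀ = (1/2)^(t/t½) = 0.2551 = 25.5%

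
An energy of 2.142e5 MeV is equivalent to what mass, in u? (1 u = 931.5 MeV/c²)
m = E/c² = 230 u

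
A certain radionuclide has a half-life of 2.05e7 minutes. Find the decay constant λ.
λ = ln(2)/t½ = 3.381e-8 minute⁻¹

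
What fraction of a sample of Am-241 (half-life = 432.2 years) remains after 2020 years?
N/N₀ = (1/2)^(t/t½) = 0.03918 = 3.92%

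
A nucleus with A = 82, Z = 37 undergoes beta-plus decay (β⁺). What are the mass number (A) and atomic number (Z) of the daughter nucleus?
Daughter: A = 82, Z = 36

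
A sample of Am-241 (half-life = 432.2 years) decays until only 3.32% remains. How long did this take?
t = t½ × log₂(N₀/N) = 2123 years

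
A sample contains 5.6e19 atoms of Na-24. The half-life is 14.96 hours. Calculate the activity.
A = λN = 2.595e18 decays/hour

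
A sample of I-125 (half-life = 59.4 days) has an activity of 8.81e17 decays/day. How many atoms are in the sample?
N = A/λ = 7.55e19 atoms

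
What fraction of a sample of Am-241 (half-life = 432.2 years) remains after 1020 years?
N/N₀ = (1/2)^(t/t½) = 0.1948 = 19.5%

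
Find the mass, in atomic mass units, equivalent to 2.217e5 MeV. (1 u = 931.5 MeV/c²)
m = E/c² = 238 u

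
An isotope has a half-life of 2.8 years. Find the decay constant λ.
λ = ln(2)/t½ = 0.2476 year⁻¹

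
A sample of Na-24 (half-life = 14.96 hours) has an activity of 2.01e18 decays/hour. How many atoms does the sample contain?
N = A/λ = 4.338e19 atoms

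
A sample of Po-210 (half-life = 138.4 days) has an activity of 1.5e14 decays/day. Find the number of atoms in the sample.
N = A/λ = 2.995e16 atoms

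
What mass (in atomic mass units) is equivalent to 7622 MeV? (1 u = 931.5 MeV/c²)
m = E/c² = 8.183 u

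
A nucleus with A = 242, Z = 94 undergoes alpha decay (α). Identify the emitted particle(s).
α particle = ⁴₂He (2 protons + 2 neutrons)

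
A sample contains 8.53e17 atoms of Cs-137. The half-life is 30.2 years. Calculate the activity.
A = λN = 1.958e16 decays/year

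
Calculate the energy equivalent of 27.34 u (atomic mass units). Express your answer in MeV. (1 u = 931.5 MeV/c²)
E = mc² = 25470 MeV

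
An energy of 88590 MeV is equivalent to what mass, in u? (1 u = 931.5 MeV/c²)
m = E/c² = 95.1 u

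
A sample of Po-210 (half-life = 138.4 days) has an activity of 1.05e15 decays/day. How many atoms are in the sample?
N = A/λ = 2.097e17 atoms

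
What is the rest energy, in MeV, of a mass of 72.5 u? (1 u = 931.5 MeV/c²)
E = mc² = 67530 MeV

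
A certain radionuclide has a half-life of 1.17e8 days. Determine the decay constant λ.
λ = ln(2)/t½ = 5.924e-9 day⁻¹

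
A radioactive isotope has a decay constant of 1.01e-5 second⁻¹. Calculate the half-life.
t½ = ln(2)/λ = 68630 seconds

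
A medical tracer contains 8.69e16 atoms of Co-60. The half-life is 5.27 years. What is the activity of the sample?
A = λN = 1.143e16 decays/year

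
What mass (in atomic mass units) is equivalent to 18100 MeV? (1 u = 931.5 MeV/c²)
m = E/c² = 19.43 u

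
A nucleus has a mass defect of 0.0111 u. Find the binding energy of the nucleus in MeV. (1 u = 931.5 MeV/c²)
B.E. = Δm × 931.5 = 10.34 MeV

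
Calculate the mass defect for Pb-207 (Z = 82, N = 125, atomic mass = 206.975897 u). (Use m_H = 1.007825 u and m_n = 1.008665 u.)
Δm = Z·m_H + N·m_n − M = 1.749 u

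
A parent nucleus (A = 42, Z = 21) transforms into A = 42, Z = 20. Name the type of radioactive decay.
ΔA = 0, ΔZ = -1 ⇒ beta-plus decay (β⁺) or electron capture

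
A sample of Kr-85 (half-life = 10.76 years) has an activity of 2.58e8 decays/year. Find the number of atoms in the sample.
N = A/λ = 4.005e9 atoms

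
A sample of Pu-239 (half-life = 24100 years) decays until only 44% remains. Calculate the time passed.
t = t½ × log₂(N₀/N) = 28540 years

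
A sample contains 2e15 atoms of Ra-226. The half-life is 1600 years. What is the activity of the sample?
A = λN = 8.664e11 decays/year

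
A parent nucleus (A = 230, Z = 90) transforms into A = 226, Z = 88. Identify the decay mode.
ΔA = -4, ΔZ = -2 ⇒ alpha decay (α)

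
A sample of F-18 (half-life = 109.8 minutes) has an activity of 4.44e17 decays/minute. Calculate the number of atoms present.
N = A/λ = 7.033e19 atoms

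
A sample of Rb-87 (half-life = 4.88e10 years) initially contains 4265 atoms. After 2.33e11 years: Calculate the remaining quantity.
N = N₀(1/2)^(t/t½) = 155.8 atoms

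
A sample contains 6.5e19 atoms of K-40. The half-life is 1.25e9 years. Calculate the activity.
A = λN = 3.604e10 decays/year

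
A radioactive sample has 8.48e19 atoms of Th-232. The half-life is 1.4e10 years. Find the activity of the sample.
A = λN = 4.198e9 decays/year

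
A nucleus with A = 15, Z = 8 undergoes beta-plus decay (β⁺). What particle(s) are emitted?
β⁺: positron (e⁺) + neutrino (νₑ)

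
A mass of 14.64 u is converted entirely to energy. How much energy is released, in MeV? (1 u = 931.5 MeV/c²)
E = mc² = 13640 MeV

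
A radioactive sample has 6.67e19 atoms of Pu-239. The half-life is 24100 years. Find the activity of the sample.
A = λN = 1.918e15 decays/year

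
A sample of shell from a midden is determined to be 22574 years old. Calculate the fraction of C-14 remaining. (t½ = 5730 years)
N/N₀ = (1/2)^(t/t½) = 0.06517 = 6.52%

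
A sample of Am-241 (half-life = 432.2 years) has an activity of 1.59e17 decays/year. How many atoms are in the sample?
N = A/λ = 9.914e19 atoms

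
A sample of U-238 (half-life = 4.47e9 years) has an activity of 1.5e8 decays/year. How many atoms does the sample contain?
N = A/λ = 9.673e17 atoms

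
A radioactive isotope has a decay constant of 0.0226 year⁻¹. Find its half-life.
t½ = ln(2)/λ = 30.67 years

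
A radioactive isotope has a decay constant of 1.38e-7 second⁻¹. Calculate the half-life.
t½ = ln(2)/λ = 5.023e6 seconds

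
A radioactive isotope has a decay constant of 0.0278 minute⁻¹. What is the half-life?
t½ = ln(2)/λ = 24.93 minutes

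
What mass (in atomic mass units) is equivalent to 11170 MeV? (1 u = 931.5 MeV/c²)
m = E/c² = 11.99 u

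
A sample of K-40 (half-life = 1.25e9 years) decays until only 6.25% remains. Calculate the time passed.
t = t½ × log₂(N₀/N) = 5e9 years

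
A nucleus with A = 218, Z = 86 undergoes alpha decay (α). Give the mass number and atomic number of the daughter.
Daughter: A = 214, Z = 84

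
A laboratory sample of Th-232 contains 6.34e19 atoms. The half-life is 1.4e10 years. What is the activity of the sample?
A = λN = 3.139e9 decays/year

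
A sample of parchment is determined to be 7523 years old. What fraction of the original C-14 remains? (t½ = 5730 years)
N/N₀ = (1/2)^(t/t½) = 0.4025 = 40.3%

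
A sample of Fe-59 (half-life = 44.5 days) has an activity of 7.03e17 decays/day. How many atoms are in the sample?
N = A/λ = 4.513e19 atoms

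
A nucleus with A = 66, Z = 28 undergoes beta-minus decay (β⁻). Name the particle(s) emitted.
β⁻: electron (e⁻) + antineutrino (ν̄ₑ)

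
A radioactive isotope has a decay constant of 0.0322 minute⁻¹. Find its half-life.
t½ = ln(2)/λ = 21.53 minutes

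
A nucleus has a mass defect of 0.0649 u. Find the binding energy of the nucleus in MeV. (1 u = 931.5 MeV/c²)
B.E. = Δm × 931.5 = 60.45 MeV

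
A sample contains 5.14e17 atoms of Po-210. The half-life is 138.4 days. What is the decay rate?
A = λN = 2.574e15 decays/day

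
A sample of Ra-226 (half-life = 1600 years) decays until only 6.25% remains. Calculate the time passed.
t = t½ × log₂(N₀/N) = 6400 years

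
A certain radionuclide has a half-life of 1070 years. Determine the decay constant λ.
λ = ln(2)/t½ = 6.478e-4 year⁻¹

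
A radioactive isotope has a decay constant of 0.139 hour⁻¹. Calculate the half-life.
t½ = ln(2)/λ = 4.987 hours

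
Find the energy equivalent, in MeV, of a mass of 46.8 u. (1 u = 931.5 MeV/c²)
E = mc² = 43590 MeV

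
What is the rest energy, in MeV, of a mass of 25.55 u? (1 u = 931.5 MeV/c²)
E = mc² = 23800 MeV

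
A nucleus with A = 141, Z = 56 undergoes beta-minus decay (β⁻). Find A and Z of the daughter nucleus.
Daughter: A = 141, Z = 57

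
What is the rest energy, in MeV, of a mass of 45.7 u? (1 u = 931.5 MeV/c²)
E = mc² = 42570 MeV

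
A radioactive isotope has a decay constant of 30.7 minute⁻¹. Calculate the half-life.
t½ = ln(2)/λ = 0.02258 minutes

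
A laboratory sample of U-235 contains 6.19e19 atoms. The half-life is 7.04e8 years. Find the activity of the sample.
A = λN = 6.095e10 decays/year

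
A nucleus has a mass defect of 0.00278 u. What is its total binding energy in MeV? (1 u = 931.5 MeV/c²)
B.E. = Δm × 931.5 = 2.59 MeV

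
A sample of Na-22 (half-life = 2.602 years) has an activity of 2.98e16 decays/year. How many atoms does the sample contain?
N = A/λ = 1.119e17 atoms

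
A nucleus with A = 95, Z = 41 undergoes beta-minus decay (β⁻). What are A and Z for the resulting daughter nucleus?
Daughter: A = 95, Z = 42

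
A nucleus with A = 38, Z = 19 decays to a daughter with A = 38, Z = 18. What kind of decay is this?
ΔA = 0, ΔZ = -1 ⇒ beta-plus decay (β⁺) or electron capture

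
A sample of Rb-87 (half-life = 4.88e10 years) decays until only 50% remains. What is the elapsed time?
t = t½ × log₂(N₀/N) = 4.88e10 years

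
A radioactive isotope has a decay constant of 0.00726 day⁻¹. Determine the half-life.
t½ = ln(2)/λ = 95.47 days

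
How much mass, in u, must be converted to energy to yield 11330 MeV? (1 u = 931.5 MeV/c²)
m = E/c² = 12.16 u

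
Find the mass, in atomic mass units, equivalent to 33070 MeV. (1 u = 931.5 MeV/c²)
m = E/c² = 35.5 u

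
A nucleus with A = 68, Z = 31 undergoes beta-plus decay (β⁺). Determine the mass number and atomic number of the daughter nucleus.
Daughter: A = 68, Z = 30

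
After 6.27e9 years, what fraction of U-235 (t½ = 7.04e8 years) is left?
N/N₀ = (1/2)^(t/t½) = 0.002084 = 0.208%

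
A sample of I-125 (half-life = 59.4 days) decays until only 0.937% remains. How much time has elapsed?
t = t½ × log₂(N₀/N) = 400.2 days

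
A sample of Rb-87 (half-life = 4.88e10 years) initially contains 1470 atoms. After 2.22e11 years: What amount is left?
N = N₀(1/2)^(t/t½) = 62.79 atoms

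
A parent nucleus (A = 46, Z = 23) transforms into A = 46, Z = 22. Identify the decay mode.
ΔA = 0, ΔZ = -1 ⇒ beta-plus decay (β⁺) or electron capture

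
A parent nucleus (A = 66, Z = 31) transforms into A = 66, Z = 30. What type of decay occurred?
ΔA = 0, ΔZ = -1 ⇒ beta-plus decay (β⁺) or electron capture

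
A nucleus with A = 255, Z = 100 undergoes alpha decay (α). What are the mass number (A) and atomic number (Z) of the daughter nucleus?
Daughter: A = 251, Z = 98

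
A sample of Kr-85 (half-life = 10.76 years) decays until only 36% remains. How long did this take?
t = t½ × log₂(N₀/N) = 15.86 years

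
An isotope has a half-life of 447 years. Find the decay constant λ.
λ = ln(2)/t½ = 0.001551 year⁻¹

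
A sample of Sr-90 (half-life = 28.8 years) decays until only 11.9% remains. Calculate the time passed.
t = t½ × log₂(N₀/N) = 88.44 years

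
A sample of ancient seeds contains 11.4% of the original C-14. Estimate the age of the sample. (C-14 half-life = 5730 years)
Age = t½ × log₂(1/ratio) = 17950 years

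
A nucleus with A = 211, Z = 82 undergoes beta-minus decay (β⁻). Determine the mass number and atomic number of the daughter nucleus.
Daughter: A = 211, Z = 83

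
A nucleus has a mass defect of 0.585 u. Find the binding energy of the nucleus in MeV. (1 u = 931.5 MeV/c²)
B.E. = Δm × 931.5 = 544.9 MeV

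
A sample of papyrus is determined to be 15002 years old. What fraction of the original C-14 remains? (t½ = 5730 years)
N/N₀ = (1/2)^(t/t½) = 0.1629 = 16.3%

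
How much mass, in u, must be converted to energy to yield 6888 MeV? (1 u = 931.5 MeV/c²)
m = E/c² = 7.395 u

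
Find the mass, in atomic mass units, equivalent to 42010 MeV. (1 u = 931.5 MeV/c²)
m = E/c² = 45.1 u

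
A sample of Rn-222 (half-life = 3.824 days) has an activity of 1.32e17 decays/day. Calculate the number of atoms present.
N = A/λ = 7.282e17 atoms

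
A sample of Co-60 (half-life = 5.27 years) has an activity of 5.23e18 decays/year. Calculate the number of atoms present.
N = A/λ = 3.976e19 atoms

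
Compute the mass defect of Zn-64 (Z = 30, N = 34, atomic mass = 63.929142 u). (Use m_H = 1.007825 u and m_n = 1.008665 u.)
Δm = Z·m_H + N·m_n − M = 0.6002 u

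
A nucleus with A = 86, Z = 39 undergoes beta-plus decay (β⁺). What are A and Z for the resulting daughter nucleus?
Daughter: A = 86, Z = 38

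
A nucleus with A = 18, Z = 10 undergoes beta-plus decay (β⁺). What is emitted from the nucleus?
β⁺: positron (e⁺) + neutrino (νₑ)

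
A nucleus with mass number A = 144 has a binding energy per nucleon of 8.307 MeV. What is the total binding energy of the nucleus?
B.E. = 8.307 × 144 = 1196 MeV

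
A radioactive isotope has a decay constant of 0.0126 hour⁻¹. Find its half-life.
t½ = ln(2)/λ = 55.01 hours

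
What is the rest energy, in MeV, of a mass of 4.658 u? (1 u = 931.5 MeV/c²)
E = mc² = 4339 MeV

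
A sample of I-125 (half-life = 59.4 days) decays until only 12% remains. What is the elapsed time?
t = t½ × log₂(N₀/N) = 181.7 days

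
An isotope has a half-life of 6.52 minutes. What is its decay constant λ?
λ = ln(2)/t½ = 0.1063 minute⁻¹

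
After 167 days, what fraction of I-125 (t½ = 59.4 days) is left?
N/N₀ = (1/2)^(t/t½) = 0.1425 = 14.2%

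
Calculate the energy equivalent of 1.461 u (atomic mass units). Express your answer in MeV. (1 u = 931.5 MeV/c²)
E = mc² = 1361 MeV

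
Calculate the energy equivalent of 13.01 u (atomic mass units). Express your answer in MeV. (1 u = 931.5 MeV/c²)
E = mc² = 12120 MeV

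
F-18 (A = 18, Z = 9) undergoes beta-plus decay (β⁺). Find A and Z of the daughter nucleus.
Daughter: A = 18, Z = 8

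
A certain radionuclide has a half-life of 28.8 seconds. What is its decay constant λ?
λ = ln(2)/t½ = 0.02407 second⁻¹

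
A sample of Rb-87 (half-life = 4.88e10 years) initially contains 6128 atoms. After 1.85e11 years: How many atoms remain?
N = N₀(1/2)^(t/t½) = 442.7 atoms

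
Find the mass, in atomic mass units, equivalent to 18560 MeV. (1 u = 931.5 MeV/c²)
m = E/c² = 19.92 u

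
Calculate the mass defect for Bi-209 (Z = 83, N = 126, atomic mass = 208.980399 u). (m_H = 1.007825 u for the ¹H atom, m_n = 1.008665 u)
Δm = Z·m_H + N·m_n − M = 1.761 u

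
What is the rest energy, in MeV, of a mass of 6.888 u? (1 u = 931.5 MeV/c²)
E = mc² = 6416 MeV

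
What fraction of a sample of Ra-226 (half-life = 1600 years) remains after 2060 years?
N/N₀ = (1/2)^(t/t½) = 0.4097 = 41%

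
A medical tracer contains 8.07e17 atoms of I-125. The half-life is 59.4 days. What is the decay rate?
A = λN = 9.417e15 decays/day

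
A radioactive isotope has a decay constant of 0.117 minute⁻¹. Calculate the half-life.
t½ = ln(2)/λ = 5.924 minutes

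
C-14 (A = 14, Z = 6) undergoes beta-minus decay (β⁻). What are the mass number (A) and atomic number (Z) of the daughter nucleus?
Daughter: A = 14, Z = 7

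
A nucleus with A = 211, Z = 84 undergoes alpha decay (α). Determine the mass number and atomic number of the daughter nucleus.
Daughter: A = 207, Z = 82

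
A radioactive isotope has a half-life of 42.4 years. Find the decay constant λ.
λ = ln(2)/t½ = 0.01635 year⁻¹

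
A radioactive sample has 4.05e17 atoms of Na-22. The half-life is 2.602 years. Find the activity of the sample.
A = λN = 1.079e17 decays/year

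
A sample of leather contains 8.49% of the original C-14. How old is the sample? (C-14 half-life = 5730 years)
Age = t½ × log₂(1/ratio) = 20390 years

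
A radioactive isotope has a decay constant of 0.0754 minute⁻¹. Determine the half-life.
t½ = ln(2)/λ = 9.193 minutes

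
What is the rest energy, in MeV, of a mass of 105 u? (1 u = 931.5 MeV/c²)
E = mc² = 97810 MeV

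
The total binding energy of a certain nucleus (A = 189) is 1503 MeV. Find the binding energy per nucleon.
B.E./A = 1503/189 = 7.952 MeV/nucleon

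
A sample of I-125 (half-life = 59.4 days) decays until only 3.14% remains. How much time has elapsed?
t = t½ × log₂(N₀/N) = 296.6 days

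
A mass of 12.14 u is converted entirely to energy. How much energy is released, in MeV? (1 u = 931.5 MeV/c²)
E = mc² = 11310 MeV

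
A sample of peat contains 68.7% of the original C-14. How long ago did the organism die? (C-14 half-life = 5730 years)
Age = t½ × log₂(1/ratio) = 3103 years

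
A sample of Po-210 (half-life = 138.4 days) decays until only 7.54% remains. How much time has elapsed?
t = t½ × log₂(N₀/N) = 516.1 days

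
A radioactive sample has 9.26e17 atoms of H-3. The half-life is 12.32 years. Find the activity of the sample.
A = λN = 5.21e16 decays/year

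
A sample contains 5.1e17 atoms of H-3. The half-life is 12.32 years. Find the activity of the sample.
A = λN = 2.869e16 decays/year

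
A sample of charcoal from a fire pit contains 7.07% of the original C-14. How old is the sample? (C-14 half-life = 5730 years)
Age = t½ × log₂(1/ratio) = 21900 years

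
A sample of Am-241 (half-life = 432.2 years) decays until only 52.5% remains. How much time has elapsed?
t = t½ × log₂(N₀/N) = 401.8 years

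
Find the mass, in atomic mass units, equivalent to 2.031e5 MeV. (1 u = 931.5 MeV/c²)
m = E/c² = 218 u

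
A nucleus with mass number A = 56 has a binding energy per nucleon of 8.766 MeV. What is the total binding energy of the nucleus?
B.E. = 8.766 × 56 = 490.9 MeV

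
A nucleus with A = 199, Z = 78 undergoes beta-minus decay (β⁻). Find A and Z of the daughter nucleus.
Daughter: A = 199, Z = 79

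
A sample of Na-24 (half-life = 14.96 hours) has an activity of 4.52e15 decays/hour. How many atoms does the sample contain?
N = A/λ = 9.755e16 atoms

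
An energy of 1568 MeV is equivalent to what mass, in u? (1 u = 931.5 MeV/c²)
m = E/c² = 1.683 u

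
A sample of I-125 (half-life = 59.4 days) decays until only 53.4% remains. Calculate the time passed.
t = t½ × log₂(N₀/N) = 53.76 days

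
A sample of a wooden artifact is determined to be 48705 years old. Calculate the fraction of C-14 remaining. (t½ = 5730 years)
N/N₀ = (1/2)^(t/t½) = 0.002762 = 0.276%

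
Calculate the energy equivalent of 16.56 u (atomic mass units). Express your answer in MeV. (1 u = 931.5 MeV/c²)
E = mc² = 15430 MeV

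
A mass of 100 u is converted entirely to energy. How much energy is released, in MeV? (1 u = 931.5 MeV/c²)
E = mc² = 93150 MeV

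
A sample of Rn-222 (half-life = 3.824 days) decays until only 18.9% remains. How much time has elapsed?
t = t½ × log₂(N₀/N) = 9.191 days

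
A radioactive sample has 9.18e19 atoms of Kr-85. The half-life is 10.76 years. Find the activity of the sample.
A = λN = 5.914e18 decays/year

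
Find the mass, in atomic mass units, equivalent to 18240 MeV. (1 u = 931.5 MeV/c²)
m = E/c² = 19.58 u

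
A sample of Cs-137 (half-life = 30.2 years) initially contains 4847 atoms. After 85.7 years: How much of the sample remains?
N = N₀(1/2)^(t/t½) = 678 atoms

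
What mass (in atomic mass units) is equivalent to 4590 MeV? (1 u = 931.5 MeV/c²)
m = E/c² = 4.928 u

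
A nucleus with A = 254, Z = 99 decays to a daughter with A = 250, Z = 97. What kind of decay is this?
ΔA = -4, ΔZ = -2 ⇒ alpha decay (α)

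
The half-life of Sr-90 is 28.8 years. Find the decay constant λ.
λ = ln(2)/t½ = 0.02407 year⁻¹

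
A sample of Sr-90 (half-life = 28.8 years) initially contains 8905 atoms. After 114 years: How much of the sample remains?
N = N₀(1/2)^(t/t½) = 572.9 atoms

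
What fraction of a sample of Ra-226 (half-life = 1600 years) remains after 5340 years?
N/N₀ = (1/2)^(t/t½) = 0.09893 = 9.89%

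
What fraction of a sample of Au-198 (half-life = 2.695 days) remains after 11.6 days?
N/N₀ = (1/2)^(t/t½) = 0.05062 = 5.06%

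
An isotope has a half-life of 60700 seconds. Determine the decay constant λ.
λ = ln(2)/t½ = 1.142e-5 second⁻¹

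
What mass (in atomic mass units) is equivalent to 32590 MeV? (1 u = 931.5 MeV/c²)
m = E/c² = 34.99 u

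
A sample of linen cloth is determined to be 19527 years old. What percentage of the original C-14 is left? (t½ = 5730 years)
N/N₀ = (1/2)^(t/t½) = 0.09422 = 9.42%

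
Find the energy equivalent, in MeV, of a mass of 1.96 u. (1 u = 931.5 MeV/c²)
E = mc² = 1826 MeV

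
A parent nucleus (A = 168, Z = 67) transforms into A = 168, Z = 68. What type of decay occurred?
ΔA = 0, ΔZ = +1 ⇒ beta-minus decay (β⁻)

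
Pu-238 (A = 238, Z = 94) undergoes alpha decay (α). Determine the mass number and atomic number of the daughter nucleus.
Daughter: A = 234, Z = 92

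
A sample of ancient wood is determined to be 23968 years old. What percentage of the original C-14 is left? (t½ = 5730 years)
N/N₀ = (1/2)^(t/t½) = 0.05506 = 5.51%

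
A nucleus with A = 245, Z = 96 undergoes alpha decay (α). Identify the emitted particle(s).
α particle = ⁴₂He (2 protons + 2 neutrons)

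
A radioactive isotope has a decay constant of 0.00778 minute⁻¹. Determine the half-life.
t½ = ln(2)/λ = 89.09 minutes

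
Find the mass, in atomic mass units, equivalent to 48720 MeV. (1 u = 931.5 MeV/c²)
m = E/c² = 52.3 u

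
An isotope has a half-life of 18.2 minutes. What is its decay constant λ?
λ = ln(2)/t½ = 0.03809 minute⁻¹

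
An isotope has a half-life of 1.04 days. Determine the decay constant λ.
λ = ln(2)/t½ = 0.6665 day⁻¹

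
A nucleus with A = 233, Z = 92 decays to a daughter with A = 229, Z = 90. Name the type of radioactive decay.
ΔA = -4, ΔZ = -2 ⇒ alpha decay (α)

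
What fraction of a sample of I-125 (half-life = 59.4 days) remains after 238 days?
N/N₀ = (1/2)^(t/t½) = 0.06221 = 6.22%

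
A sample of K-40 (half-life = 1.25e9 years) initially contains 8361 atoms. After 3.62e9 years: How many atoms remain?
N = N₀(1/2)^(t/t½) = 1123 atoms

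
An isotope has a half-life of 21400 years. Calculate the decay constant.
λ = ln(2)/t½ = 3.239e-5 year⁻¹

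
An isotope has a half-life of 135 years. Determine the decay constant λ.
λ = ln(2)/t½ = 0.005134 year⁻¹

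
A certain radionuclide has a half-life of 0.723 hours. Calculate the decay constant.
λ = ln(2)/t½ = 0.9587 hour⁻¹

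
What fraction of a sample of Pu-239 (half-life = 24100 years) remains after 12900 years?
N/N₀ = (1/2)^(t/t½) = 0.69 = 69%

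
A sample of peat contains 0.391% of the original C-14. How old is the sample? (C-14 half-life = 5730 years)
Age = t½ × log₂(1/ratio) = 45830 years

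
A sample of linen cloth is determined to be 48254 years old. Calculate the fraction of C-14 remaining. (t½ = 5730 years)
N/N₀ = (1/2)^(t/t½) = 0.002917 = 0.292%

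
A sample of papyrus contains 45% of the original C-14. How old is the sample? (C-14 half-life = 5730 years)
Age = t½ × log₂(1/ratio) = 6601 years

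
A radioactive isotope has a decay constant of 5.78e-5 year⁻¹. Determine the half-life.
t½ = ln(2)/λ = 11990 years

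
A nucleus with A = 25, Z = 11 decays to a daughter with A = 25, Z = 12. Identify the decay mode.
ΔA = 0, ΔZ = +1 ⇒ beta-minus decay (β⁻)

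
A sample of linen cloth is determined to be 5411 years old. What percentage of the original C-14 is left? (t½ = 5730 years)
N/N₀ = (1/2)^(t/t½) = 0.5197 = 52%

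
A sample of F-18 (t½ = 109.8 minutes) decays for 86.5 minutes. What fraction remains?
N/N₀ = (1/2)^(t/t½) = 0.5792 = 57.9%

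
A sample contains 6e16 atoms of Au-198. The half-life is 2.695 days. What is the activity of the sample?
A = λN = 1.543e16 decays/day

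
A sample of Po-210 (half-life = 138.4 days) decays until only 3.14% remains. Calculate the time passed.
t = t½ × log₂(N₀/N) = 691 days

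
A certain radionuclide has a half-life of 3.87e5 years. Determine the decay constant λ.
λ = ln(2)/t½ = 1.791e-6 year⁻¹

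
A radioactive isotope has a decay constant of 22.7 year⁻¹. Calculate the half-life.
t½ = ln(2)/λ = 0.03054 years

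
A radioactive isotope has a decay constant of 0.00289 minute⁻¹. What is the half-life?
t½ = ln(2)/λ = 239.8 minutes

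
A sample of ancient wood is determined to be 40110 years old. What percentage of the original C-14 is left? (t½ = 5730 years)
N/N₀ = (1/2)^(t/t½) = 0.007812 = 0.781%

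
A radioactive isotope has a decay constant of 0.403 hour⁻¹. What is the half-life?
t½ = ln(2)/λ = 1.72 hours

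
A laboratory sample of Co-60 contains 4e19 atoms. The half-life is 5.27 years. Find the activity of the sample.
A = λN = 5.261e18 decays/year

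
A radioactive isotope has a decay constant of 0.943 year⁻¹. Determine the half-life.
t½ = ln(2)/λ = 0.735 years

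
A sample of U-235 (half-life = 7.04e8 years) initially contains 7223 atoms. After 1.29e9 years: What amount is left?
N = N₀(1/2)^(t/t½) = 2028 atoms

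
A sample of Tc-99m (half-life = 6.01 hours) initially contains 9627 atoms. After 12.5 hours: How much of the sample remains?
N = N₀(1/2)^(t/t½) = 2277 atoms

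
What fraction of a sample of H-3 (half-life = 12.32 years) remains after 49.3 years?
N/N₀ = (1/2)^(t/t½) = 0.06243 = 6.24%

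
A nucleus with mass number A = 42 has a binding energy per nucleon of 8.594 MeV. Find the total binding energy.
B.E. = 8.594 × 42 = 360.9 MeV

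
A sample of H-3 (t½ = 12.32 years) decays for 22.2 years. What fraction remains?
N/N₀ = (1/2)^(t/t½) = 0.2868 = 28.7%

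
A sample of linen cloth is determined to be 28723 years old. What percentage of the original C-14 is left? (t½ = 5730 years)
N/N₀ = (1/2)^(t/t½) = 0.03098 = 3.1%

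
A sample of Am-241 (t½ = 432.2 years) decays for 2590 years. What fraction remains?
N/N₀ = (1/2)^(t/t½) = 0.01571 = 1.57%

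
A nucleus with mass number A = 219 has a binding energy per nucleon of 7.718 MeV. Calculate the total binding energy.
B.E. = 7.718 × 219 = 1690 MeV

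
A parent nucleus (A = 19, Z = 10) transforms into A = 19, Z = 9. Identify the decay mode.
ΔA = 0, ΔZ = -1 ⇒ beta-plus decay (β⁺) or electron capture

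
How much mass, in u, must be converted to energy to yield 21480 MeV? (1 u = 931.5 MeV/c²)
m = E/c² = 23.06 u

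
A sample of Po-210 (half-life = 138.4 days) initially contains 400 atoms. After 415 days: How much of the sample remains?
N = N₀(1/2)^(t/t½) = 50.05 atoms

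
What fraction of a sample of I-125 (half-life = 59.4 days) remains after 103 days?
N/N₀ = (1/2)^(t/t½) = 0.3006 = 30.1%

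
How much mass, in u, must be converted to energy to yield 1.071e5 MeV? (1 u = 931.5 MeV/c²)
m = E/c² = 115 u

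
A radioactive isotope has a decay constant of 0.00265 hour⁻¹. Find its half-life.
t½ = ln(2)/λ = 261.6 hours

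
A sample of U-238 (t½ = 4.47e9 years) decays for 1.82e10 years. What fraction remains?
N/N₀ = (1/2)^(t/t½) = 0.05947 = 5.95%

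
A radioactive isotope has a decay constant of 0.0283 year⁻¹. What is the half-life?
t½ = ln(2)/λ = 24.49 years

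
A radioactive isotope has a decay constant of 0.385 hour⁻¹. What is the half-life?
t½ = ln(2)/λ = 1.8 hours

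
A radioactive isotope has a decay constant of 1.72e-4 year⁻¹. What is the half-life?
t½ = ln(2)/λ = 4030 years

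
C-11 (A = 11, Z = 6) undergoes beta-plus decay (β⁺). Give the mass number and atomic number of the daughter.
Daughter: A = 11, Z = 5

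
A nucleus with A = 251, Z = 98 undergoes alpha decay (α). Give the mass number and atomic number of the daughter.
Daughter: A = 247, Z = 96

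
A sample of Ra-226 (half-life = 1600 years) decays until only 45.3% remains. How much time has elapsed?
t = t½ × log₂(N₀/N) = 1828 years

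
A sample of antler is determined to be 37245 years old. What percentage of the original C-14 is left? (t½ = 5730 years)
N/N₀ = (1/2)^(t/t½) = 0.01105 = 1.1%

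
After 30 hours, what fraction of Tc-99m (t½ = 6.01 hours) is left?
N/N₀ = (1/2)^(t/t½) = 0.03143 = 3.14%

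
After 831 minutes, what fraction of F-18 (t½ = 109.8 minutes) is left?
N/N₀ = (1/2)^(t/t½) = 0.005269 = 0.527%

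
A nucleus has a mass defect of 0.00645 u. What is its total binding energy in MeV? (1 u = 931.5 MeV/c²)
B.E. = Δm × 931.5 = 6.008 MeV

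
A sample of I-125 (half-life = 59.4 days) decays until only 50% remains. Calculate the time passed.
t = t½ × log₂(N₀/N) = 59.4 days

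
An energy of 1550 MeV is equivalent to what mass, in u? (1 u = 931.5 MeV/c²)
m = E/c² = 1.664 u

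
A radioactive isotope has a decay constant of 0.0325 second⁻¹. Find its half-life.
t½ = ln(2)/λ = 21.33 seconds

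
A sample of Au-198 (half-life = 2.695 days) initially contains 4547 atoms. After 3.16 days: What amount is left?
N = N₀(1/2)^(t/t½) = 2017 atoms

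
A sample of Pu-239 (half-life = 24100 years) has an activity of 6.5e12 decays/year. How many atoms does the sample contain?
N = A/λ = 2.26e17 atoms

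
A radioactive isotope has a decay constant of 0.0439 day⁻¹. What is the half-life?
t½ = ln(2)/λ = 15.79 days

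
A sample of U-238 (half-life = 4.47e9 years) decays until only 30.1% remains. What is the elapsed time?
t = t½ × log₂(N₀/N) = 7.743e9 years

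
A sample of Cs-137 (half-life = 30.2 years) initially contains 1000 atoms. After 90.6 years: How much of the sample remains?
N = N₀(1/2)^(t/t½) = 125 atoms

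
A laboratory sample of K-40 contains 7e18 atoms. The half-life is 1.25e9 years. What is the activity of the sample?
A = λN = 3.882e9 decays/year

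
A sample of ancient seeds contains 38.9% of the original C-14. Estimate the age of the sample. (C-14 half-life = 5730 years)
Age = t½ × log₂(1/ratio) = 7805 years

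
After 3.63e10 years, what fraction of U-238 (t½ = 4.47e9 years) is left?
N/N₀ = (1/2)^(t/t½) = 0.003592 = 0.359%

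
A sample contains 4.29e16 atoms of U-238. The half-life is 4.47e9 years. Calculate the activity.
A = λN = 6.652e6 decays/year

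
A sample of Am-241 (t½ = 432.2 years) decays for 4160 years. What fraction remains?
N/N₀ = (1/2)^(t/t½) = 0.001266 = 0.127%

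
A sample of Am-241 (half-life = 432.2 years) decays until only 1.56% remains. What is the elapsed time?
t = t½ × log₂(N₀/N) = 2594 years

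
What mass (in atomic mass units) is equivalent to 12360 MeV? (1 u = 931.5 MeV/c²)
m = E/c² = 13.27 u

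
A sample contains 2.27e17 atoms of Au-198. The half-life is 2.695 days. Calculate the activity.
A = λN = 5.838e16 decays/day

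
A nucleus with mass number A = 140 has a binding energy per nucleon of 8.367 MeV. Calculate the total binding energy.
B.E. = 8.367 × 140 = 1171 MeV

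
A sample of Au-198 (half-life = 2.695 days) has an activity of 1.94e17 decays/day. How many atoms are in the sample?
N = A/λ = 7.543e17 atoms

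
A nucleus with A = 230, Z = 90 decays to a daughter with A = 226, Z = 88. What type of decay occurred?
ΔA = -4, ΔZ = -2 ⇒ alpha decay (α)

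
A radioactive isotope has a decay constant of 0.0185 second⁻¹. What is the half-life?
t½ = ln(2)/λ = 37.47 seconds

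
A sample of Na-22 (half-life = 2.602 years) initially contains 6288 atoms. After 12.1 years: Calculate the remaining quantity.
N = N₀(1/2)^(t/t½) = 250.4 atoms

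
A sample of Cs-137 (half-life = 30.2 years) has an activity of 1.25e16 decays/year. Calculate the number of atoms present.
N = A/λ = 5.446e17 atoms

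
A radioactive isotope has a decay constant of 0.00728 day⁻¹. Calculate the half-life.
t½ = ln(2)/λ = 95.21 days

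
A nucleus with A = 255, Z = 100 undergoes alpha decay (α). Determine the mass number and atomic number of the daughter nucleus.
Daughter: A = 251, Z = 98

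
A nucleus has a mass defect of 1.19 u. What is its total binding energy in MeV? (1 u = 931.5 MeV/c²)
B.E. = Δm × 931.5 = 1108 MeV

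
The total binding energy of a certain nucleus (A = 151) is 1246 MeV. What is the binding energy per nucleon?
B.E./A = 1246/151 = 8.252 MeV/nucleon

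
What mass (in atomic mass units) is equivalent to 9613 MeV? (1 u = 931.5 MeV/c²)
m = E/c² = 10.32 u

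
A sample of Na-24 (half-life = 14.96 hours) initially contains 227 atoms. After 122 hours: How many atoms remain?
N = N₀(1/2)^(t/t½) = 0.7963 atoms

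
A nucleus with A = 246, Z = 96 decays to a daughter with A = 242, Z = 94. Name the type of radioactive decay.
ΔA = -4, ΔZ = -2 ⇒ alpha decay (α)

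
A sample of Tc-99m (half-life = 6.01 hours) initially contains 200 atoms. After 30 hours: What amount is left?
N = N₀(1/2)^(t/t½) = 6.286 atoms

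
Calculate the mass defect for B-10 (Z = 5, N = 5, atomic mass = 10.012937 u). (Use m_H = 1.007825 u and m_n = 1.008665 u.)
Δm = Z·m_H + N·m_n − M = 0.06951 u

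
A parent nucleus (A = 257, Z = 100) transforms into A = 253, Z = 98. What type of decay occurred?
ΔA = -4, ΔZ = -2 ⇒ alpha decay (α)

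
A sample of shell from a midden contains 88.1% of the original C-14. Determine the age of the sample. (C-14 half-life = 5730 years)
Age = t½ × log₂(1/ratio) = 1047 years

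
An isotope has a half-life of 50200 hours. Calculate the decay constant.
λ = ln(2)/t½ = 1.381e-5 hour⁻¹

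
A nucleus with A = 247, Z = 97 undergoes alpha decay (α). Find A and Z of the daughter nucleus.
Daughter: A = 243, Z = 95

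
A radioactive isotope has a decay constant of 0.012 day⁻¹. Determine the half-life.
t½ = ln(2)/λ = 57.76 days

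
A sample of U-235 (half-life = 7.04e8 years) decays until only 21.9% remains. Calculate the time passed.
t = t½ × log₂(N₀/N) = 1.542e9 years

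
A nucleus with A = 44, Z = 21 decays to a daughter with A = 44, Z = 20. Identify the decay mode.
ΔA = 0, ΔZ = -1 ⇒ beta-plus decay (β⁺) or electron capture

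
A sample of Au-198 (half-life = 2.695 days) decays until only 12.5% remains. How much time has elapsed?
t = t½ × log₂(N₀/N) = 8.085 days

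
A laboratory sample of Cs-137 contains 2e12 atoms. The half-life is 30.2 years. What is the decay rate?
A = λN = 4.59e10 decays/year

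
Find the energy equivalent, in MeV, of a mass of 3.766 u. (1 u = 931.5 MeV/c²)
E = mc² = 3508 MeV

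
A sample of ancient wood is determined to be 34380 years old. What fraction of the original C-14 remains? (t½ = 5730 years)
N/N₀ = (1/2)^(t/t½) = 0.01562 = 1.56%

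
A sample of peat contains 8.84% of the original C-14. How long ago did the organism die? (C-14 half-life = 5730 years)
Age = t½ × log₂(1/ratio) = 20050 years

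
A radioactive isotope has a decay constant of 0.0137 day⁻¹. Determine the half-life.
t½ = ln(2)/λ = 50.59 days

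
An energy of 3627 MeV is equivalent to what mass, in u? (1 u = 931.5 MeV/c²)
m = E/c² = 3.894 u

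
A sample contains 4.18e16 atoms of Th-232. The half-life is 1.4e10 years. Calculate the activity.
A = λN = 2.07e6 decays/year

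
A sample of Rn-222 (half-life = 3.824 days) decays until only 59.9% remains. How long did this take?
t = t½ × log₂(N₀/N) = 2.827 days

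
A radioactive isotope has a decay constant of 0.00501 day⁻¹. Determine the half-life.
t½ = ln(2)/λ = 138.4 days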